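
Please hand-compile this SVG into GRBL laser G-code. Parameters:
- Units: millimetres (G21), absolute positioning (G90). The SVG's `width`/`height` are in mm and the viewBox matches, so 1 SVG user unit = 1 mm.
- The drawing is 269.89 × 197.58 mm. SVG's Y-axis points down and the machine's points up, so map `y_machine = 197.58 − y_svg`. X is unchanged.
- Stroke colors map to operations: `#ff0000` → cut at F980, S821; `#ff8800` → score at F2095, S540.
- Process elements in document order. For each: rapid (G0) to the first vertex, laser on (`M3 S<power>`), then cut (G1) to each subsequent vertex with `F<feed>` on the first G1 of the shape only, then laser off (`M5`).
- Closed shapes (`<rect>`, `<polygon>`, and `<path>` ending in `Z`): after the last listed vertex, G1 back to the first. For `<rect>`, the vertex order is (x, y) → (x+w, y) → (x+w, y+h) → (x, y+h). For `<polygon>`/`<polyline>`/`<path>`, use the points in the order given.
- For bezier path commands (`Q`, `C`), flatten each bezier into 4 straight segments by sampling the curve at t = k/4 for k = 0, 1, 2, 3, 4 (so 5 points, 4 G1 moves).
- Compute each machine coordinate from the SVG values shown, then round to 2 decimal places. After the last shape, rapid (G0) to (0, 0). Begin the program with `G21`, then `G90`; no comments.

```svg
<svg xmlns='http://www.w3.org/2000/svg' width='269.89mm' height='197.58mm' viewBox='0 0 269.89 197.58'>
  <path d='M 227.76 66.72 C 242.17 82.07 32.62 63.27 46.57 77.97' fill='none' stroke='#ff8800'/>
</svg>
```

viewBox `0 0 269.89 197.58` with mm width/height → 1 unit = 1 mm. Flip: y_m = 197.58 − y_svg.

**Shape 1** — `<path>` cubic bezier, stroke `#ff8800` → score (S540, F2095). Control points (SVG): P0=(227.76,66.72), P1=(242.17,82.07), P2=(32.62,63.27), P3=(46.57,77.97); sampled at t=k/4. Machine vertices: (227.76,130.86) → (203.57,124.69) → (137.34,124.99) → (71.02,125.41) → (46.57,119.61). Open path.

G21
G90
G0 X227.76 Y130.86
M3 S540
G1 X203.57 Y124.69 F2095
G1 X137.34 Y124.99
G1 X71.02 Y125.41
G1 X46.57 Y119.61
M5
G0 X0.00 Y0.00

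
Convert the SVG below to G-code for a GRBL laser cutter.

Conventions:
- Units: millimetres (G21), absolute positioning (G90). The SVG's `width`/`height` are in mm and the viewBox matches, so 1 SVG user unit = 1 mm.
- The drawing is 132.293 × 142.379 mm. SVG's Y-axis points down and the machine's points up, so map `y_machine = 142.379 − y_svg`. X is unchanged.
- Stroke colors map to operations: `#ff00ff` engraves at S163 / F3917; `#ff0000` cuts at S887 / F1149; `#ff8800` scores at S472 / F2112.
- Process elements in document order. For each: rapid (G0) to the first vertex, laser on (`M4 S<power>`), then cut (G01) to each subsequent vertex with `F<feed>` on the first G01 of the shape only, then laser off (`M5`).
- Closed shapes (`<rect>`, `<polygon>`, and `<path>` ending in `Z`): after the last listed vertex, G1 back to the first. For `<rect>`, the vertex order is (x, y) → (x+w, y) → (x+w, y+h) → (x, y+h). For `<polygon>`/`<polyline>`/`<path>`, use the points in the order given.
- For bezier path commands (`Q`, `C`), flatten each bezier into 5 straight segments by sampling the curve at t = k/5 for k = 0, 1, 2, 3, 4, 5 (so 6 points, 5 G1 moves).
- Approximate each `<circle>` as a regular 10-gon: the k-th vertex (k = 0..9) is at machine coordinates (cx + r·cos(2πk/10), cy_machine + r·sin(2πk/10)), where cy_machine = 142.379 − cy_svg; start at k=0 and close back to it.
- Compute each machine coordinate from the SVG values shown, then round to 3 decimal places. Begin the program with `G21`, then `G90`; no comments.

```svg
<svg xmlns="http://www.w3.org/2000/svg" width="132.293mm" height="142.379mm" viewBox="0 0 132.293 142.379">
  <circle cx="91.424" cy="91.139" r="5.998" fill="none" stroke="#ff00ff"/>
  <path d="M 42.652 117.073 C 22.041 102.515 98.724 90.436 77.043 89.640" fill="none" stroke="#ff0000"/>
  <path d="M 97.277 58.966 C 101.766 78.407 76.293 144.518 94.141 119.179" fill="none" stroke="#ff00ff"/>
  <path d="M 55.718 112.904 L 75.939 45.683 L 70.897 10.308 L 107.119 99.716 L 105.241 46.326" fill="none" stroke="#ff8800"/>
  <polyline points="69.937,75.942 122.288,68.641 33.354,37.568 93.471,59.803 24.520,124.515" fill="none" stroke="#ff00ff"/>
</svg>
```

G21
G90
G0 X97.422 Y51.240
M4 S163
G01 X96.276 Y54.766 F3917
G01 X93.277 Y56.944
G01 X89.571 Y56.944
G01 X86.572 Y54.766
G01 X85.426 Y51.240
G01 X86.572 Y47.714
G01 X89.571 Y45.536
G01 X93.277 Y45.536
G01 X96.276 Y47.714
G01 X97.422 Y51.240
M5
G0 X42.652 Y25.306
M4 S887
G01 X40.395 Y33.673 F1149
G01 X52.098 Y41.022
G01 X68.368 Y46.931
G01 X79.813 Y50.978
G01 X77.043 Y52.739
M5
G0 X97.277 Y83.413
M4 S163
G01 X96.961 Y67.253 F3917
G01 X92.972 Y46.522
G01 X88.827 Y27.850
G01 X88.044 Y17.866
G01 X94.141 Y23.200
M5
G0 X55.718 Y29.475
M4 S472
G01 X75.939 Y96.696 F2112
G01 X70.897 Y132.071
G01 X107.119 Y42.663
G01 X105.241 Y96.053
M5
G0 X69.937 Y66.437
M4 S163
G01 X122.288 Y73.738 F3917
G01 X33.354 Y104.811
G01 X93.471 Y82.576
G01 X24.520 Y17.864
M5

1 u = 1 mm; y_m = 142.379 − y.

[1] `<circle>` circle, #ff00ff→engrave S163 F3917: (97.422,51.240) → (96.276,54.766) → (93.277,56.944) → (89.571,56.944) → (86.572,54.766) → (85.426,51.240) → (86.572,47.714) → (89.571,45.536) → (93.277,45.536) → (96.276,47.714) → (97.422,51.240) (closed)

[2] `<path>` cubic bezier, #ff0000→cut S887 F1149: (42.652,25.306) → (40.395,33.673) → (52.098,41.022) → (68.368,46.931) → (79.813,50.978) → (77.043,52.739)

[3] `<path>` cubic bezier, #ff00ff→engrave S163 F3917: (97.277,83.413) → (96.961,67.253) → (92.972,46.522) → (88.827,27.850) → (88.044,17.866) → (94.141,23.200)

[4] `<path>` open polyline, #ff8800→score S472 F2112: (55.718,29.475) → (75.939,96.696) → (70.897,132.071) → (107.119,42.663) → (105.241,96.053)

[5] `<polyline>` open polyline, #ff00ff→engrave S163 F3917: (69.937,66.437) → (122.288,73.738) → (33.354,104.811) → (93.471,82.576) → (24.520,17.864)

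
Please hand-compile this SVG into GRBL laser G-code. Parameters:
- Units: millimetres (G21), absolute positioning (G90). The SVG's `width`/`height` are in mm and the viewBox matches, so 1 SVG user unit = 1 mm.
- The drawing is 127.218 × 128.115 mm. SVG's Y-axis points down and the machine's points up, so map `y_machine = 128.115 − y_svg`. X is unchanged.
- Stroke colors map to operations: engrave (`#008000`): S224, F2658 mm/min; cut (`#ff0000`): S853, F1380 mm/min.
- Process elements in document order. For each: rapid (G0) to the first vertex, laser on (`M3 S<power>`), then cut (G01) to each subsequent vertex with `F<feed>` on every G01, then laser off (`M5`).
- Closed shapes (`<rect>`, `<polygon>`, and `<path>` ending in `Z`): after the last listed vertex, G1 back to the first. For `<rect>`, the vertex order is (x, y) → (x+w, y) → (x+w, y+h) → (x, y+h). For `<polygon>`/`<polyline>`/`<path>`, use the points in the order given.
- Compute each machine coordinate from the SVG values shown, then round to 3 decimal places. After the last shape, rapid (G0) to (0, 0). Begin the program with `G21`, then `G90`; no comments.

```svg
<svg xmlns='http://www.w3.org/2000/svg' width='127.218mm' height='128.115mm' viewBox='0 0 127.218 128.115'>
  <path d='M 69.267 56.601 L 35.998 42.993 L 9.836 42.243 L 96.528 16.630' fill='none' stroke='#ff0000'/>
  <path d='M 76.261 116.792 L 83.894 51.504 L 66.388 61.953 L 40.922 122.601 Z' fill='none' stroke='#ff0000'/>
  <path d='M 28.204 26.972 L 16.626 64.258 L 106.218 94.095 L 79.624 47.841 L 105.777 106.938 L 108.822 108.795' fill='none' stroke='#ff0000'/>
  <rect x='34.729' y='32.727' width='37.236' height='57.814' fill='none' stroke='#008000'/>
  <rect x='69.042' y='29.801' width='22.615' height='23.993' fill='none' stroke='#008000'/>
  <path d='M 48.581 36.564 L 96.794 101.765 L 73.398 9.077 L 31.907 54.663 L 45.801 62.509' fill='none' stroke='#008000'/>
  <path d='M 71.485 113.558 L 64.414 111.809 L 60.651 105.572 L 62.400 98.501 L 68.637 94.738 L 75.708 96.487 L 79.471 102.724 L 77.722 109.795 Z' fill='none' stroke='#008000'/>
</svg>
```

Since the viewBox matches the mm dimensions, user units are millimetres directly. The only transform is the Y-flip y_m = 128.115 − y_svg.

Shape 1 is a open polyline drawn with `<path>`. Its stroke #ff0000 means cut at S853, F1380. After flipping Y the toolpath is (69.267,71.514) → (35.998,85.122) → (9.836,85.872) → (96.528,111.485).

Shape 2 is a closed polygon drawn with `<path>`. Its stroke #ff0000 means cut at S853, F1380. After flipping Y the toolpath is (76.261,11.323) → (83.894,76.611) → (66.388,66.162) → (40.922,5.514) → (76.261,11.323), returning to the start.

Shape 3 is a open polyline drawn with `<path>`. Its stroke #ff0000 means cut at S853, F1380. After flipping Y the toolpath is (28.204,101.143) → (16.626,63.857) → (106.218,34.020) → (79.624,80.274) → (105.777,21.177) → (108.822,19.320).

Shape 4 is a rectangle drawn with `<rect>`. Its stroke #008000 means engrave at S224, F2658. After flipping Y the toolpath is (34.729,95.388) → (71.965,95.388) → (71.965,37.574) → (34.729,37.574) → (34.729,95.388), returning to the start.

Shape 5 is a rectangle drawn with `<rect>`. Its stroke #008000 means engrave at S224, F2658. After flipping Y the toolpath is (69.042,98.314) → (91.657,98.314) → (91.657,74.321) → (69.042,74.321) → (69.042,98.314), returning to the start.

Shape 6 is a open polyline drawn with `<path>`. Its stroke #008000 means engrave at S224, F2658. After flipping Y the toolpath is (48.581,91.551) → (96.794,26.350) → (73.398,119.038) → (31.907,73.452) → (45.801,65.606).

Shape 7 is a regular polygon drawn with `<path>`. Its stroke #008000 means engrave at S224, F2658. After flipping Y the toolpath is (71.485,14.557) → (64.414,16.306) → (60.651,22.543) → (62.400,29.614) → (68.637,33.377) → (75.708,31.628) → (79.471,25.391) → (77.722,18.320) → (71.485,14.557), returning to the start.

G21
G90
G0 X69.267 Y71.514
M3 S853
G01 X35.998 Y85.122 F1380
G01 X9.836 Y85.872 F1380
G01 X96.528 Y111.485 F1380
M5
G0 X76.261 Y11.323
M3 S853
G01 X83.894 Y76.611 F1380
G01 X66.388 Y66.162 F1380
G01 X40.922 Y5.514 F1380
G01 X76.261 Y11.323 F1380
M5
G0 X28.204 Y101.143
M3 S853
G01 X16.626 Y63.857 F1380
G01 X106.218 Y34.020 F1380
G01 X79.624 Y80.274 F1380
G01 X105.777 Y21.177 F1380
G01 X108.822 Y19.320 F1380
M5
G0 X34.729 Y95.388
M3 S224
G01 X71.965 Y95.388 F2658
G01 X71.965 Y37.574 F2658
G01 X34.729 Y37.574 F2658
G01 X34.729 Y95.388 F2658
M5
G0 X69.042 Y98.314
M3 S224
G01 X91.657 Y98.314 F2658
G01 X91.657 Y74.321 F2658
G01 X69.042 Y74.321 F2658
G01 X69.042 Y98.314 F2658
M5
G0 X48.581 Y91.551
M3 S224
G01 X96.794 Y26.350 F2658
G01 X73.398 Y119.038 F2658
G01 X31.907 Y73.452 F2658
G01 X45.801 Y65.606 F2658
M5
G0 X71.485 Y14.557
M3 S224
G01 X64.414 Y16.306 F2658
G01 X60.651 Y22.543 F2658
G01 X62.400 Y29.614 F2658
G01 X68.637 Y33.377 F2658
G01 X75.708 Y31.628 F2658
G01 X79.471 Y25.391 F2658
G01 X77.722 Y18.320 F2658
G01 X71.485 Y14.557 F2658
M5
G0 X0.000 Y0.000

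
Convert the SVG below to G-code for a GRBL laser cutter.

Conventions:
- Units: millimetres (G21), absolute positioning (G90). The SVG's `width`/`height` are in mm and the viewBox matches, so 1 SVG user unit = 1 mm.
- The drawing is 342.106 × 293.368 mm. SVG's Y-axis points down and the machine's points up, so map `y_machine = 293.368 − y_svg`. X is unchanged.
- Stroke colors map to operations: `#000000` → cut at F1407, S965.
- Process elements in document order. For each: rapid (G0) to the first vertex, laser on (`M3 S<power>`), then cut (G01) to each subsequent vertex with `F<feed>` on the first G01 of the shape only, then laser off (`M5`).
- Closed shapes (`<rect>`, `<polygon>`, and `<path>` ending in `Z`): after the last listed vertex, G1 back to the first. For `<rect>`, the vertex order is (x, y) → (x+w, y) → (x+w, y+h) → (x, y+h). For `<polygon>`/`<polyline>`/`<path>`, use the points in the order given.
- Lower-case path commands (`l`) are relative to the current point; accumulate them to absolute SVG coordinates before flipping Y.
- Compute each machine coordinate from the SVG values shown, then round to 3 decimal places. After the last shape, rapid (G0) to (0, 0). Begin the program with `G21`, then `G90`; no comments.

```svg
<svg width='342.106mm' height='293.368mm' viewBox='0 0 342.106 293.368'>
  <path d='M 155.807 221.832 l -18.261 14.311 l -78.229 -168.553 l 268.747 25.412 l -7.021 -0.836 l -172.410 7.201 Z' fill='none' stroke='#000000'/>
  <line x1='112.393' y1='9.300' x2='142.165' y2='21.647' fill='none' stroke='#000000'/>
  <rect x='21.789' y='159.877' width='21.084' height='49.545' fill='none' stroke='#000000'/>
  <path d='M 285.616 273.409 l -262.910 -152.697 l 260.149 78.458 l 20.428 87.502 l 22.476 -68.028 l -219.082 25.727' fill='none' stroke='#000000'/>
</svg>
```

G21
G90
G0 X155.807 Y71.536
M3 S965
G01 X137.546 Y57.225 F1407
G01 X59.317 Y225.778
G01 X328.064 Y200.366
G01 X321.043 Y201.202
G01 X148.633 Y194.001
G01 X155.807 Y71.536
M5
G0 X112.393 Y284.068
M3 S965
G01 X142.165 Y271.721 F1407
M5
G0 X21.789 Y133.491
M3 S965
G01 X42.873 Y133.491 F1407
G01 X42.873 Y83.946
G01 X21.789 Y83.946
G01 X21.789 Y133.491
M5
G0 X285.616 Y19.959
M3 S965
G01 X22.706 Y172.656 F1407
G01 X282.855 Y94.198
G01 X303.283 Y6.696
G01 X325.759 Y74.724
G01 X106.677 Y48.997
M5
G0 X0.000 Y0.000

Since the viewBox matches the mm dimensions, user units are millimetres directly. The only transform is the Y-flip y_m = 293.368 − y_svg.

Shape 1 is a closed polygon drawn with `<path>`. Its stroke #000000 means cut at S965, F1407. After flipping Y the toolpath is (155.807,71.536) → (137.546,57.225) → (59.317,225.778) → (328.064,200.366) → (321.043,201.202) → (148.633,194.001) → (155.807,71.536), returning to the start.

Shape 2 is a line segment drawn with `<line>`. Its stroke #000000 means cut at S965, F1407. After flipping Y the toolpath is (112.393,284.068) → (142.165,271.721).

Shape 3 is a rectangle drawn with `<rect>`. Its stroke #000000 means cut at S965, F1407. After flipping Y the toolpath is (21.789,133.491) → (42.873,133.491) → (42.873,83.946) → (21.789,83.946) → (21.789,133.491), returning to the start.

Shape 4 is a open polyline drawn with `<path>`. Its stroke #000000 means cut at S965, F1407. After flipping Y the toolpath is (285.616,19.959) → (22.706,172.656) → (282.855,94.198) → (303.283,6.696) → (325.759,74.724) → (106.677,48.997).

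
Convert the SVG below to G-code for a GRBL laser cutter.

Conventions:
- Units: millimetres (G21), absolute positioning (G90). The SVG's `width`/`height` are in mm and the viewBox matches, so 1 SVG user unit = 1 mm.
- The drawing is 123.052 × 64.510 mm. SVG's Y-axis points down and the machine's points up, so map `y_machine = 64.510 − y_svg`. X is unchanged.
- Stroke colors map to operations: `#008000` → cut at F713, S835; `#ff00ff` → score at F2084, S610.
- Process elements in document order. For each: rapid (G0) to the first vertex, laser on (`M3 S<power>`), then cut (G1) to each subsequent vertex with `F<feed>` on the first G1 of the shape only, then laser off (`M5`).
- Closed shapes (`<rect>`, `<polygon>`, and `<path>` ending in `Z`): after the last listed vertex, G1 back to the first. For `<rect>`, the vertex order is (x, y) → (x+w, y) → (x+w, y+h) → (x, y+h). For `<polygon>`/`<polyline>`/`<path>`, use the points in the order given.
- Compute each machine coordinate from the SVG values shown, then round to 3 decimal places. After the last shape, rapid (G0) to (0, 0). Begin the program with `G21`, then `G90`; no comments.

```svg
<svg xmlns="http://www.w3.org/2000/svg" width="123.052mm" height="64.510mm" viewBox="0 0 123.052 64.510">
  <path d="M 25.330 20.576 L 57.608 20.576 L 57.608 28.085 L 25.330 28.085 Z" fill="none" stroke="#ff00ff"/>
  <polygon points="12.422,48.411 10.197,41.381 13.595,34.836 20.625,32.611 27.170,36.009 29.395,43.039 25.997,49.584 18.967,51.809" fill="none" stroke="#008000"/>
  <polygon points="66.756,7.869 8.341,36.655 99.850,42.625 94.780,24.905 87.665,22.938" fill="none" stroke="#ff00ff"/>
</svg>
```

Since the viewBox matches the mm dimensions, user units are millimetres directly. The only transform is the Y-flip y_m = 64.510 − y_svg.

Shape 1 is a rectangle drawn with `<path>`. Its stroke #ff00ff means score at S610, F2084. After flipping Y the toolpath is (25.330,43.934) → (57.608,43.934) → (57.608,36.425) → (25.330,36.425) → (25.330,43.934), returning to the start.

Shape 2 is a regular polygon drawn with `<polygon>`. Its stroke #008000 means cut at S835, F713. After flipping Y the toolpath is (12.422,16.099) → (10.197,23.129) → (13.595,29.674) → (20.625,31.899) → (27.170,28.501) → (29.395,21.471) → (25.997,14.926) → (18.967,12.701) → (12.422,16.099), returning to the start.

Shape 3 is a closed polygon drawn with `<polygon>`. Its stroke #ff00ff means score at S610, F2084. After flipping Y the toolpath is (66.756,56.641) → (8.341,27.855) → (99.850,21.885) → (94.780,39.605) → (87.665,41.572) → (66.756,56.641), returning to the start.

G21
G90
G0 X25.330 Y43.934
M3 S610
G1 X57.608 Y43.934 F2084
G1 X57.608 Y36.425
G1 X25.330 Y36.425
G1 X25.330 Y43.934
M5
G0 X12.422 Y16.099
M3 S835
G1 X10.197 Y23.129 F713
G1 X13.595 Y29.674
G1 X20.625 Y31.899
G1 X27.170 Y28.501
G1 X29.395 Y21.471
G1 X25.997 Y14.926
G1 X18.967 Y12.701
G1 X12.422 Y16.099
M5
G0 X66.756 Y56.641
M3 S610
G1 X8.341 Y27.855 F2084
G1 X99.850 Y21.885
G1 X94.780 Y39.605
G1 X87.665 Y41.572
G1 X66.756 Y56.641
M5
G0 X0.000 Y0.000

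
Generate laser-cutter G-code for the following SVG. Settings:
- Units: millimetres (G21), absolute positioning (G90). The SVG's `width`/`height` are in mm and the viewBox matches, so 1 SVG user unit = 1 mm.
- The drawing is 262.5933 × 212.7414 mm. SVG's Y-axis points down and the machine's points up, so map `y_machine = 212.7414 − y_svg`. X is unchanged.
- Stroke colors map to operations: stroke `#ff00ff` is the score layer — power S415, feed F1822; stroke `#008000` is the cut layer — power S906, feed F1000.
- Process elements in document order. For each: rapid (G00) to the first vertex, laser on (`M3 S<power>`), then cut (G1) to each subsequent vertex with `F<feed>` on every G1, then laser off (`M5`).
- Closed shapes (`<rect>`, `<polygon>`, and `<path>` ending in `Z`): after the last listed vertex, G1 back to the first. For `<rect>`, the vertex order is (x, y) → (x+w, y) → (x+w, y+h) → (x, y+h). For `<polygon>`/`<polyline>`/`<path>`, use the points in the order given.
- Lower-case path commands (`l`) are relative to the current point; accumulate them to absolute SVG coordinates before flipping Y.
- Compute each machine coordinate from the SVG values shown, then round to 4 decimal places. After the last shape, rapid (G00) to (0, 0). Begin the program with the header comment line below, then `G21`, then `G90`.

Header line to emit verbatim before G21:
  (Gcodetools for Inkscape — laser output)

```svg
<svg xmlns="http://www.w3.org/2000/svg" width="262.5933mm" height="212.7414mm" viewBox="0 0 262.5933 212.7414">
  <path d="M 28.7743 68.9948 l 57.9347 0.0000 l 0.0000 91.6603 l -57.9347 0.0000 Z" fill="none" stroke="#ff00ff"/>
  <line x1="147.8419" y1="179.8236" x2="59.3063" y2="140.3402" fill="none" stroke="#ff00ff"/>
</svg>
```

(Gcodetools for Inkscape — laser output)
G21
G90
G00 X28.7743 Y143.7466
M3 S415
G1 X86.7090 Y143.7466 F1822
G1 X86.7090 Y52.0863 F1822
G1 X28.7743 Y52.0863 F1822
G1 X28.7743 Y143.7466 F1822
M5
G00 X147.8419 Y32.9178
M3 S415
G1 X59.3063 Y72.4012 F1822
M5
G00 X0.0000 Y0.0000

viewBox `0 0 262.5933 212.7414` with mm width/height → 1 unit = 1 mm. Flip: y_m = 212.7414 − y_svg.

**Shape 1** — `<path>` rectangle, stroke `#ff00ff` → score (S415, F1822). Machine vertices: (28.7743,143.7466) → (86.7090,143.7466) → (86.7090,52.0863) → (28.7743,52.0863) → (28.7743,143.7466). Closed: final G1 returns to the first vertex.

**Shape 2** — `<line>` line segment, stroke `#ff00ff` → score (S415, F1822). Machine vertices: (147.8419,32.9178) → (59.3063,72.4012). Open path.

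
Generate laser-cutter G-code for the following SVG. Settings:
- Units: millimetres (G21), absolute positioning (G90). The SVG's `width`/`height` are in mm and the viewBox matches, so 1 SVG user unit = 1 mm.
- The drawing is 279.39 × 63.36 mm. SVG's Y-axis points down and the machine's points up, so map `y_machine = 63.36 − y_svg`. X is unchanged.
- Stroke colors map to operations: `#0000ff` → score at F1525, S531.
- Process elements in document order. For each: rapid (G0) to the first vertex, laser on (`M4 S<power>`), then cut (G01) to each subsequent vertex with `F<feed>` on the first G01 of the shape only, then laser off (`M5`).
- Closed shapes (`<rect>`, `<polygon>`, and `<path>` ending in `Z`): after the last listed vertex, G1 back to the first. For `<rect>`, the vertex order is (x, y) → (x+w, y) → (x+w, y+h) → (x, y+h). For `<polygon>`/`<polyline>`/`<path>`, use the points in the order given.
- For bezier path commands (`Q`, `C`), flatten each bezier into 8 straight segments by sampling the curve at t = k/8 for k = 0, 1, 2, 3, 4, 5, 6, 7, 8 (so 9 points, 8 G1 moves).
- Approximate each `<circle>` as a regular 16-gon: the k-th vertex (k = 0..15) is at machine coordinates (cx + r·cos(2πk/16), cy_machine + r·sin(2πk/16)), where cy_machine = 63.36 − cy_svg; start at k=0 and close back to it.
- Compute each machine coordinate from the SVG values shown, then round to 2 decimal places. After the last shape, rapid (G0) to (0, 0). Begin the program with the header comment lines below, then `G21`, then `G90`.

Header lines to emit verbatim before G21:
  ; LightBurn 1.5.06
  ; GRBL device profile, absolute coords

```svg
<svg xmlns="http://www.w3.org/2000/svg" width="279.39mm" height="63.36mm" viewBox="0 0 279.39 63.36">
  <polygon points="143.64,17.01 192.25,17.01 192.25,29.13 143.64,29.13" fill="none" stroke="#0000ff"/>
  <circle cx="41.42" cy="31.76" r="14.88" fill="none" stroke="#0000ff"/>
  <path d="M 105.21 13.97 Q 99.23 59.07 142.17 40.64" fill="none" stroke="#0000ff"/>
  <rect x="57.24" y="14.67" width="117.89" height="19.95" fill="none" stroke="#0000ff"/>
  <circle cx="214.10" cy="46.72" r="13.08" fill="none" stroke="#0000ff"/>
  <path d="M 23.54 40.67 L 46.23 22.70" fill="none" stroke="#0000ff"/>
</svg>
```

; LightBurn 1.5.06
; GRBL device profile, absolute coords
G21
G90
G0 X143.64 Y46.35
M4 S531
G01 X192.25 Y46.35 F1525
G01 X192.25 Y34.23
G01 X143.64 Y34.23
G01 X143.64 Y46.35
M5
G0 X56.30 Y31.60
M4 S531
G01 X55.17 Y37.29 F1525
G01 X51.94 Y42.12
G01 X47.11 Y45.35
G01 X41.42 Y46.48
G01 X35.73 Y45.35
G01 X30.90 Y42.12
G01 X27.67 Y37.29
G01 X26.54 Y31.60
G01 X27.67 Y25.91
G01 X30.90 Y21.08
G01 X35.73 Y17.85
G01 X41.42 Y16.72
G01 X47.11 Y17.85
G01 X51.94 Y21.08
G01 X55.17 Y25.91
G01 X56.30 Y31.60
M5
G0 X105.21 Y49.39
M4 S531
G01 X104.48 Y39.11 F1525
G01 X105.28 Y30.81
G01 X107.60 Y24.50
G01 X111.46 Y20.17
G01 X116.84 Y17.83
G01 X123.76 Y17.48
G01 X132.20 Y19.11
G01 X142.17 Y22.72
M5
G0 X57.24 Y48.69
M4 S531
G01 X175.13 Y48.69 F1525
G01 X175.13 Y28.74
G01 X57.24 Y28.74
G01 X57.24 Y48.69
M5
G0 X227.18 Y16.64
M4 S531
G01 X226.18 Y21.65 F1525
G01 X223.35 Y25.89
G01 X219.11 Y28.72
G01 X214.10 Y29.72
G01 X209.09 Y28.72
G01 X204.85 Y25.89
G01 X202.02 Y21.65
G01 X201.02 Y16.64
G01 X202.02 Y11.63
G01 X204.85 Y7.39
G01 X209.09 Y4.56
G01 X214.10 Y3.56
G01 X219.11 Y4.56
G01 X223.35 Y7.39
G01 X226.18 Y11.63
G01 X227.18 Y16.64
M5
G0 X23.54 Y22.69
M4 S531
G01 X46.23 Y40.66 F1525
M5
G0 X0.00 Y0.00

Since the viewBox matches the mm dimensions, user units are millimetres directly. The only transform is the Y-flip y_m = 63.36 − y_svg.

Shape 1 is a rectangle drawn with `<polygon>`. Its stroke #0000ff means score at S531, F1525. After flipping Y the toolpath is (143.64,46.35) → (192.25,46.35) → (192.25,34.23) → (143.64,34.23) → (143.64,46.35), returning to the start.

Shape 2 is a circle drawn with `<circle>`. Its stroke #0000ff means score at S531, F1525. After flipping Y the toolpath is (56.30,31.60) → (55.17,37.29) → (51.94,42.12) → (47.11,45.35) → (41.42,46.48) → (35.73,45.35) → (30.90,42.12) → (27.67,37.29) → (26.54,31.60) → (27.67,25.91) → (30.90,21.08) → (35.73,17.85) → (41.42,16.72) → (47.11,17.85) → (51.94,21.08) → (55.17,25.91) → (56.30,31.60), returning to the start.

Shape 3 is a quadratic bezier drawn with `<path>`. Its stroke #0000ff means score at S531, F1525. After flipping Y the toolpath is (105.21,49.39) → (104.48,39.11) → (105.28,30.81) → (107.60,24.50) → (111.46,20.17) → (116.84,17.83) → (123.76,17.48) → (132.20,19.11) → (142.17,22.72).

Shape 4 is a rectangle drawn with `<rect>`. Its stroke #0000ff means score at S531, F1525. After flipping Y the toolpath is (57.24,48.69) → (175.13,48.69) → (175.13,28.74) → (57.24,28.74) → (57.24,48.69), returning to the start.

Shape 5 is a circle drawn with `<circle>`. Its stroke #0000ff means score at S531, F1525. After flipping Y the toolpath is (227.18,16.64) → (226.18,21.65) → (223.35,25.89) → (219.11,28.72) → (214.10,29.72) → (209.09,28.72) → (204.85,25.89) → (202.02,21.65) → (201.02,16.64) → (202.02,11.63) → (204.85,7.39) → (209.09,4.56) → (214.10,3.56) → (219.11,4.56) → (223.35,7.39) → (226.18,11.63) → (227.18,16.64), returning to the start.

Shape 6 is a line segment drawn with `<path>`. Its stroke #0000ff means score at S531, F1525. After flipping Y the toolpath is (23.54,22.69) → (46.23,40.66).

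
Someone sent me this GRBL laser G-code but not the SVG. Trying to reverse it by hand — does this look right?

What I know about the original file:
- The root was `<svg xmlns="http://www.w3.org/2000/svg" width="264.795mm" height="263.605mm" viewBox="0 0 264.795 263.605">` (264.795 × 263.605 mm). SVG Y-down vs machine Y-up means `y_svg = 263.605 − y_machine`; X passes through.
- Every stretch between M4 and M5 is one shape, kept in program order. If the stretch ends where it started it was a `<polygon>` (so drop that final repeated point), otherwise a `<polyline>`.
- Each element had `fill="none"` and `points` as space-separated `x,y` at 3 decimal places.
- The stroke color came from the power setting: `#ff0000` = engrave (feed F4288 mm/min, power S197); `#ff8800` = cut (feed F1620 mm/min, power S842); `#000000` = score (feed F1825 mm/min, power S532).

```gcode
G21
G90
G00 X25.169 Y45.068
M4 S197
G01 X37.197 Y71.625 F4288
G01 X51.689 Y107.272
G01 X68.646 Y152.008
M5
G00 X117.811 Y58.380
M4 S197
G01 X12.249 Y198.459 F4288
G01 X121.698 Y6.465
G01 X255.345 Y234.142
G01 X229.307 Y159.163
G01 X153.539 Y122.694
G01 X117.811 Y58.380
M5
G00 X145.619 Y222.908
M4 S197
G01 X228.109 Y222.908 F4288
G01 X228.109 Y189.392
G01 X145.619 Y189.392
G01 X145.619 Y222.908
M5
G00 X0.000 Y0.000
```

<svg xmlns="http://www.w3.org/2000/svg" width="264.795mm" height="263.605mm" viewBox="0 0 264.795 263.605">
  <polyline points="25.169,218.537 37.197,191.980 51.689,156.333 68.646,111.597" fill="none" stroke="#ff0000"/>
  <polygon points="117.811,205.225 12.249,65.146 121.698,257.140 255.345,29.463 229.307,104.442 153.539,140.911" fill="none" stroke="#ff0000"/>
  <polygon points="145.619,40.697 228.109,40.697 228.109,74.213 145.619,74.213" fill="none" stroke="#ff0000"/>
</svg>

y_svg = 263.605 − y_m. Every run uses S197, so all elements get stroke `#ff0000` (engrave).

[1] open run; points: 25.169,218.537 37.197,191.980 51.689,156.333 68.646,111.597

[2] closed run; points: 117.811,205.225 12.249,65.146 121.698,257.140 255.345,29.463 229.307,104.442 153.539,140.911

[3] closed run; points: 145.619,40.697 228.109,40.697 228.109,74.213 145.619,74.213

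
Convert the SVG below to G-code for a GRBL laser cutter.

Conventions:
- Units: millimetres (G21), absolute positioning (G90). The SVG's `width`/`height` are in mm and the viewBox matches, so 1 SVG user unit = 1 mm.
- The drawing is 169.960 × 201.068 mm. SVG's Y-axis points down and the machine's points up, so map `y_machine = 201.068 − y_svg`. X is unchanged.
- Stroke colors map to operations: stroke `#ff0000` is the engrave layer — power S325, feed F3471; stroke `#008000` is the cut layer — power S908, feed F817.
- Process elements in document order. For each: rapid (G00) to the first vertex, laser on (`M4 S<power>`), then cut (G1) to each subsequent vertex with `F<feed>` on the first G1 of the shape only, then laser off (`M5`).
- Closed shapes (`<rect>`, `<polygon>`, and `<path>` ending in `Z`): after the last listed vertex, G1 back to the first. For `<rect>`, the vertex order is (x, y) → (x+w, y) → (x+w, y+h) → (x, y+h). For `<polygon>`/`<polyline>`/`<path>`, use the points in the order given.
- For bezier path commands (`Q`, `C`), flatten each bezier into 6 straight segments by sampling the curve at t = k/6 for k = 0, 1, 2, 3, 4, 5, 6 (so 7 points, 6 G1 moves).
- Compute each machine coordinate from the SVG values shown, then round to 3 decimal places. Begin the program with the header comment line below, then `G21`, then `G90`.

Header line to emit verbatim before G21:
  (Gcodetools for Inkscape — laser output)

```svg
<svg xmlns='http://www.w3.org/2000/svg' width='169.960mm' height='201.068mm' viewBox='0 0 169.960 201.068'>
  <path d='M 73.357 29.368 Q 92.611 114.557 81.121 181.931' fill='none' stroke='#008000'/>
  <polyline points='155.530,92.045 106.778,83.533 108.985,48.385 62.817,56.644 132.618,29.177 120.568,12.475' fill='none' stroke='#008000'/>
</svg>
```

(Gcodetools for Inkscape — laser output)
G21
G90
G00 X73.357 Y171.700
M4 S908
G1 X78.921 Y143.799 F817
G1 X82.777 Y116.887
G1 X84.925 Y90.965
G1 X85.365 Y66.032
G1 X84.097 Y42.090
G1 X81.121 Y19.137
M5
G00 X155.530 Y109.023
M4 S908
G1 X106.778 Y117.535 F817
G1 X108.985 Y152.683
G1 X62.817 Y144.424
G1 X132.618 Y171.891
G1 X120.568 Y188.593
M5

viewBox `0 0 169.960 201.068` with mm width/height → 1 unit = 1 mm. Flip: y_m = 201.068 − y_svg.

**Shape 1** — `<path>` quadratic bezier, stroke `#008000` → cut (S908, F817). Control points (SVG): P0=(73.357,29.368), P1=(92.611,114.557), P2=(81.121,181.931); sampled at t=k/6. Machine vertices: (73.357,171.700) → (78.921,143.799) → (82.777,116.887) → (84.925,90.965) → (85.365,66.032) → (84.097,42.090) → (81.121,19.137). Open path.

**Shape 2** — `<polyline>` open polyline, stroke `#008000` → cut (S908, F817). Machine vertices: (155.530,109.023) → (106.778,117.535) → (108.985,152.683) → (62.817,144.424) → (132.618,171.891) → (120.568,188.593). Open path.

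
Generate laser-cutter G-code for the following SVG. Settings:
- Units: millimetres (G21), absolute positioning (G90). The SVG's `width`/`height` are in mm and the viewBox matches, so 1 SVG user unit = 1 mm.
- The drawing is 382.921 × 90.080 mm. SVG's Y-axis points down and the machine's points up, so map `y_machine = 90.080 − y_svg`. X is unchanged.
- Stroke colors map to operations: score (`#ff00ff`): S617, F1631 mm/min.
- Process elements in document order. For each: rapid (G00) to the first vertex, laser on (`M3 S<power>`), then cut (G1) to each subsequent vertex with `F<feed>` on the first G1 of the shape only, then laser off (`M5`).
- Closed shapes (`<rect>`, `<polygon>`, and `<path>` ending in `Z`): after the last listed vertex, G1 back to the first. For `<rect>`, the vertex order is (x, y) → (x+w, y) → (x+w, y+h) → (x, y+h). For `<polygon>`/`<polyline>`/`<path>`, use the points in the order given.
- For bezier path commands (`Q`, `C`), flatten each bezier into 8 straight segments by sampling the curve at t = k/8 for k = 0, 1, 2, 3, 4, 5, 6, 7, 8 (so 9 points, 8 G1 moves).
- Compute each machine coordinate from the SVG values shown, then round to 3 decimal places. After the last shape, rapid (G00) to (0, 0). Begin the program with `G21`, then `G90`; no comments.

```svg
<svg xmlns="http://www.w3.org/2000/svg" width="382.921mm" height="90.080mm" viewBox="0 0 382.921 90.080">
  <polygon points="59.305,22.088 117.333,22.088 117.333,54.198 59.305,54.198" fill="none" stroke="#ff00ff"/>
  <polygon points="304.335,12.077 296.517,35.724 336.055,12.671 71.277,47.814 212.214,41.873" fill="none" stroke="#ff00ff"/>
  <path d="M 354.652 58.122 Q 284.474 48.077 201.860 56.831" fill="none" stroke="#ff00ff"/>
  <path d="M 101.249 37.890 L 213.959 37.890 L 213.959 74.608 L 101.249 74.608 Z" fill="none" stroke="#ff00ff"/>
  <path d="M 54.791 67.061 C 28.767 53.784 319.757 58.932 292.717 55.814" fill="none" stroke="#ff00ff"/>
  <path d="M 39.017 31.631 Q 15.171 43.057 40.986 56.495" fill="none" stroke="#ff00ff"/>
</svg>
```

viewBox `0 0 382.921 90.080` with mm width/height → 1 unit = 1 mm. Flip: y_m = 90.080 − y_svg.

**Shape 1** — `<polygon>` rectangle, stroke `#ff00ff` → score (S617, F1631). Machine vertices: (59.305,67.992) → (117.333,67.992) → (117.333,35.882) → (59.305,35.882) → (59.305,67.992). Closed: final G1 returns to the first vertex.

**Shape 2** — `<polygon>` closed polygon, stroke `#ff00ff` → score (S617, F1631). Machine vertices: (304.335,78.003) → (296.517,54.356) → (336.055,77.409) → (71.277,42.266) → (212.214,48.207) → (304.335,78.003). Closed: final G1 returns to the first vertex.

**Shape 3** — `<path>` quadratic bezier, stroke `#ff00ff` → score (S617, F1631). Control points (SVG): P0=(354.652,58.122), P1=(284.474,48.077), P2=(201.860,56.831); sampled at t=k/8. Machine vertices: (354.652,31.958) → (336.913,34.176) → (318.786,35.806) → (300.270,36.848) → (281.365,37.303) → (262.072,37.171) → (242.390,36.451) → (222.319,35.144) → (201.860,33.249). Open path.

**Shape 4** — `<path>` rectangle, stroke `#ff00ff` → score (S617, F1631). Machine vertices: (101.249,52.190) → (213.959,52.190) → (213.959,15.472) → (101.249,15.472) → (101.249,52.190). Closed: final G1 returns to the first vertex.

**Shape 5** — `<path>` cubic bezier, stroke `#ff00ff` → score (S617, F1631). Control points (SVG): P0=(54.791,67.061), P1=(28.767,53.784), P2=(319.757,58.932), P3=(292.717,55.814); sampled at t=k/8. Machine vertices: (54.791,23.019) → (58.652,27.186) → (84.791,29.939) → (125.766,31.590) → (174.135,32.452) → (222.457,32.838) → (263.289,33.060) → (289.190,33.432) → (292.717,34.266). Open path.

**Shape 6** — `<path>` quadratic bezier, stroke `#ff00ff` → score (S617, F1631). Control points (SVG): P0=(39.017,31.631), P1=(15.171,43.057), P2=(40.986,56.495); sampled at t=k/8. Machine vertices: (39.017,58.449) → (33.831,55.561) → (30.198,52.610) → (28.116,49.597) → (27.586,46.520) → (28.608,43.381) → (31.182,40.178) → (35.308,36.913) → (40.986,33.585). Open path.

G21
G90
G00 X59.305 Y67.992
M3 S617
G1 X117.333 Y67.992 F1631
G1 X117.333 Y35.882
G1 X59.305 Y35.882
G1 X59.305 Y67.992
M5
G00 X304.335 Y78.003
M3 S617
G1 X296.517 Y54.356 F1631
G1 X336.055 Y77.409
G1 X71.277 Y42.266
G1 X212.214 Y48.207
G1 X304.335 Y78.003
M5
G00 X354.652 Y31.958
M3 S617
G1 X336.913 Y34.176 F1631
G1 X318.786 Y35.806
G1 X300.270 Y36.848
G1 X281.365 Y37.303
G1 X262.072 Y37.171
G1 X242.390 Y36.451
G1 X222.319 Y35.144
G1 X201.860 Y33.249
M5
G00 X101.249 Y52.190
M3 S617
G1 X213.959 Y52.190 F1631
G1 X213.959 Y15.472
G1 X101.249 Y15.472
G1 X101.249 Y52.190
M5
G00 X54.791 Y23.019
M3 S617
G1 X58.652 Y27.186 F1631
G1 X84.791 Y29.939
G1 X125.766 Y31.590
G1 X174.135 Y32.452
G1 X222.457 Y32.838
G1 X263.289 Y33.060
G1 X289.190 Y33.432
G1 X292.717 Y34.266
M5
G00 X39.017 Y58.449
M3 S617
G1 X33.831 Y55.561 F1631
G1 X30.198 Y52.610
G1 X28.116 Y49.597
G1 X27.586 Y46.520
G1 X28.608 Y43.381
G1 X31.182 Y40.178
G1 X35.308 Y36.913
G1 X40.986 Y33.585
M5
G00 X0.000 Y0.000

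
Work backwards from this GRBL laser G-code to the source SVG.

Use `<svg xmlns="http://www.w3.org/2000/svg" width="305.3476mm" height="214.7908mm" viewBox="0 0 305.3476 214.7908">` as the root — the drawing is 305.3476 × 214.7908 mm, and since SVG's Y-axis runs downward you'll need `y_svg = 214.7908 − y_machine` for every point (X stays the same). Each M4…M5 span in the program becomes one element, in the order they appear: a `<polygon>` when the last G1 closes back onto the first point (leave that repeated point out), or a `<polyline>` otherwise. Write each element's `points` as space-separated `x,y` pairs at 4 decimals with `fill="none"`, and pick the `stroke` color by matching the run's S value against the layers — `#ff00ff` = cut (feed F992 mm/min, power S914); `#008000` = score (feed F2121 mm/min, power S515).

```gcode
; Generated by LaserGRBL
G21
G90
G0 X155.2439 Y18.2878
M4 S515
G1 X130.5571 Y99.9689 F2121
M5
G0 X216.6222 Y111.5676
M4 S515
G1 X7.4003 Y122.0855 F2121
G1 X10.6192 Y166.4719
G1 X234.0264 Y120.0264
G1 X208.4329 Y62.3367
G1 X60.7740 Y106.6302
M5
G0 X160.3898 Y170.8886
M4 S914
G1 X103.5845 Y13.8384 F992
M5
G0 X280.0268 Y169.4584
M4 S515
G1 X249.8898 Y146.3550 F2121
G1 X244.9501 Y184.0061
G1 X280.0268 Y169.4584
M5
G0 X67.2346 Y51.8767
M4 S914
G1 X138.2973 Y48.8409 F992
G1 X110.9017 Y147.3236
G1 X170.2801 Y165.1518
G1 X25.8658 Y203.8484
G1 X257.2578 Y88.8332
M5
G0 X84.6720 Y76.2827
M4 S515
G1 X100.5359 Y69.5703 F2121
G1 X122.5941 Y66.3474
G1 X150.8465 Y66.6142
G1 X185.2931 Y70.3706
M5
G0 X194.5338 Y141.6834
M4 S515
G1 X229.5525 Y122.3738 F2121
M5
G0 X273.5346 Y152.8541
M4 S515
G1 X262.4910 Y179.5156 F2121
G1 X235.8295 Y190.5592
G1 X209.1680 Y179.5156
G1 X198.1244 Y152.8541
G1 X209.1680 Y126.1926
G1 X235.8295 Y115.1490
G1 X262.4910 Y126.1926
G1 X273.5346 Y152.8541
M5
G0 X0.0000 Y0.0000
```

<svg xmlns="http://www.w3.org/2000/svg" width="305.3476mm" height="214.7908mm" viewBox="0 0 305.3476 214.7908">
  <polyline points="155.2439,196.5030 130.5571,114.8219" fill="none" stroke="#008000"/>
  <polyline points="216.6222,103.2232 7.4003,92.7053 10.6192,48.3189 234.0264,94.7644 208.4329,152.4541 60.7740,108.1606" fill="none" stroke="#008000"/>
  <polyline points="160.3898,43.9022 103.5845,200.9524" fill="none" stroke="#ff00ff"/>
  <polygon points="280.0268,45.3324 249.8898,68.4358 244.9501,30.7847" fill="none" stroke="#008000"/>
  <polyline points="67.2346,162.9141 138.2973,165.9499 110.9017,67.4672 170.2801,49.6390 25.8658,10.9424 257.2578,125.9576" fill="none" stroke="#ff00ff"/>
  <polyline points="84.6720,138.5081 100.5359,145.2205 122.5941,148.4434 150.8465,148.1766 185.2931,144.4202" fill="none" stroke="#008000"/>
  <polyline points="194.5338,73.1074 229.5525,92.4170" fill="none" stroke="#008000"/>
  <polygon points="273.5346,61.9367 262.4910,35.2752 235.8295,24.2316 209.1680,35.2752 198.1244,61.9367 209.1680,88.5982 235.8295,99.6418 262.4910,88.5982" fill="none" stroke="#008000"/>
</svg>

y_svg = 214.7908 − y_m.

[1] S515→`#008000` (score); open run; points: 155.2439,196.5030 130.5571,114.8219

[2] S515→`#008000` (score); open run; points: 216.6222,103.2232 7.4003,92.7053 10.6192,48.3189 234.0264,94.7644 208.4329,152.4541 60.7740,108.1606

[3] S914→`#ff00ff` (cut); open run; points: 160.3898,43.9022 103.5845,200.9524

[4] S515→`#008000` (score); closed run; points: 280.0268,45.3324 249.8898,68.4358 244.9501,30.7847

[5] S914→`#ff00ff` (cut); open run; points: 67.2346,162.9141 138.2973,165.9499 110.9017,67.4672 170.2801,49.6390 25.8658,10.9424 257.2578,125.9576

[6] S515→`#008000` (score); open run; points: 84.6720,138.5081 100.5359,145.2205 122.5941,148.4434 150.8465,148.1766 185.2931,144.4202

[7] S515→`#008000` (score); open run; points: 194.5338,73.1074 229.5525,92.4170

[8] S515→`#008000` (score); closed run; points: 273.5346,61.9367 262.4910,35.2752 235.8295,24.2316 209.1680,35.2752 198.1244,61.9367 209.1680,88.5982 235.8295,99.6418 262.4910,88.5982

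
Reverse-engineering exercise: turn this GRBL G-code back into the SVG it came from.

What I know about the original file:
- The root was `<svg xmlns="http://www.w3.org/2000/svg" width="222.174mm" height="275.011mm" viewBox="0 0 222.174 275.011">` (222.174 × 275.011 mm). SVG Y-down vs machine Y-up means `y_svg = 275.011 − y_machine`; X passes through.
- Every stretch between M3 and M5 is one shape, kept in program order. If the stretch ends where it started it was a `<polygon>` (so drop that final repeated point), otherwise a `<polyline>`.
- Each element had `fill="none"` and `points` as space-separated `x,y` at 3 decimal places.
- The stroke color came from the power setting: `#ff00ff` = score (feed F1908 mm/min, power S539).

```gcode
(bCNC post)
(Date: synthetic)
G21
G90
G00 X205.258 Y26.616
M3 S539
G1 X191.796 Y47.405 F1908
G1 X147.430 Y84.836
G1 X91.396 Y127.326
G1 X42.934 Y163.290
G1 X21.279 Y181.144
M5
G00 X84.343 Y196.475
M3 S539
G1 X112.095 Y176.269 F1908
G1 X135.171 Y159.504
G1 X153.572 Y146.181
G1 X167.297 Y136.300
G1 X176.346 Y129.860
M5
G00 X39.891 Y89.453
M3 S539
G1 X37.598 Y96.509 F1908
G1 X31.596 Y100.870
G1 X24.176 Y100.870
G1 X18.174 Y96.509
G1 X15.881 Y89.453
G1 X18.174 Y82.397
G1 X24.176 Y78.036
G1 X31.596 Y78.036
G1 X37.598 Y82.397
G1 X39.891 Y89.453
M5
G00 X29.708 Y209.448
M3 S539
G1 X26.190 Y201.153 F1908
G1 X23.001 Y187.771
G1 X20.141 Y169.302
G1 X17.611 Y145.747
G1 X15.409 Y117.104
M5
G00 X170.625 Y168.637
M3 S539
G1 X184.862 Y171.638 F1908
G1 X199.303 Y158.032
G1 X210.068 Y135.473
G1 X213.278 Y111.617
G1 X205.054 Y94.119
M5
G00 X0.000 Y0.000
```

<svg xmlns="http://www.w3.org/2000/svg" width="222.174mm" height="275.011mm" viewBox="0 0 222.174 275.011">
  <polyline points="205.258,248.395 191.796,227.606 147.430,190.175 91.396,147.685 42.934,111.721 21.279,93.867" fill="none" stroke="#ff00ff"/>
  <polyline points="84.343,78.536 112.095,98.742 135.171,115.507 153.572,128.830 167.297,138.711 176.346,145.151" fill="none" stroke="#ff00ff"/>
  <polygon points="39.891,185.558 37.598,178.502 31.596,174.141 24.176,174.141 18.174,178.502 15.881,185.558 18.174,192.614 24.176,196.975 31.596,196.975 37.598,192.614" fill="none" stroke="#ff00ff"/>
  <polyline points="29.708,65.563 26.190,73.858 23.001,87.240 20.141,105.709 17.611,129.264 15.409,157.907" fill="none" stroke="#ff00ff"/>
  <polyline points="170.625,106.374 184.862,103.373 199.303,116.979 210.068,139.538 213.278,163.394 205.054,180.892" fill="none" stroke="#ff00ff"/>
</svg>

y_svg = 275.011 − y_m. Every run uses S539, so all elements get stroke `#ff00ff` (score).

[1] open run; points: 205.258,248.395 191.796,227.606 147.430,190.175 91.396,147.685 42.934,111.721 21.279,93.867

[2] open run; points: 84.343,78.536 112.095,98.742 135.171,115.507 153.572,128.830 167.297,138.711 176.346,145.151

[3] closed run; points: 39.891,185.558 37.598,178.502 31.596,174.141 24.176,174.141 18.174,178.502 15.881,185.558 18.174,192.614 24.176,196.975 31.596,196.975 37.598,192.614

[4] open run; points: 29.708,65.563 26.190,73.858 23.001,87.240 20.141,105.709 17.611,129.264 15.409,157.907

[5] open run; points: 170.625,106.374 184.862,103.373 199.303,116.979 210.068,139.538 213.278,163.394 205.054,180.892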